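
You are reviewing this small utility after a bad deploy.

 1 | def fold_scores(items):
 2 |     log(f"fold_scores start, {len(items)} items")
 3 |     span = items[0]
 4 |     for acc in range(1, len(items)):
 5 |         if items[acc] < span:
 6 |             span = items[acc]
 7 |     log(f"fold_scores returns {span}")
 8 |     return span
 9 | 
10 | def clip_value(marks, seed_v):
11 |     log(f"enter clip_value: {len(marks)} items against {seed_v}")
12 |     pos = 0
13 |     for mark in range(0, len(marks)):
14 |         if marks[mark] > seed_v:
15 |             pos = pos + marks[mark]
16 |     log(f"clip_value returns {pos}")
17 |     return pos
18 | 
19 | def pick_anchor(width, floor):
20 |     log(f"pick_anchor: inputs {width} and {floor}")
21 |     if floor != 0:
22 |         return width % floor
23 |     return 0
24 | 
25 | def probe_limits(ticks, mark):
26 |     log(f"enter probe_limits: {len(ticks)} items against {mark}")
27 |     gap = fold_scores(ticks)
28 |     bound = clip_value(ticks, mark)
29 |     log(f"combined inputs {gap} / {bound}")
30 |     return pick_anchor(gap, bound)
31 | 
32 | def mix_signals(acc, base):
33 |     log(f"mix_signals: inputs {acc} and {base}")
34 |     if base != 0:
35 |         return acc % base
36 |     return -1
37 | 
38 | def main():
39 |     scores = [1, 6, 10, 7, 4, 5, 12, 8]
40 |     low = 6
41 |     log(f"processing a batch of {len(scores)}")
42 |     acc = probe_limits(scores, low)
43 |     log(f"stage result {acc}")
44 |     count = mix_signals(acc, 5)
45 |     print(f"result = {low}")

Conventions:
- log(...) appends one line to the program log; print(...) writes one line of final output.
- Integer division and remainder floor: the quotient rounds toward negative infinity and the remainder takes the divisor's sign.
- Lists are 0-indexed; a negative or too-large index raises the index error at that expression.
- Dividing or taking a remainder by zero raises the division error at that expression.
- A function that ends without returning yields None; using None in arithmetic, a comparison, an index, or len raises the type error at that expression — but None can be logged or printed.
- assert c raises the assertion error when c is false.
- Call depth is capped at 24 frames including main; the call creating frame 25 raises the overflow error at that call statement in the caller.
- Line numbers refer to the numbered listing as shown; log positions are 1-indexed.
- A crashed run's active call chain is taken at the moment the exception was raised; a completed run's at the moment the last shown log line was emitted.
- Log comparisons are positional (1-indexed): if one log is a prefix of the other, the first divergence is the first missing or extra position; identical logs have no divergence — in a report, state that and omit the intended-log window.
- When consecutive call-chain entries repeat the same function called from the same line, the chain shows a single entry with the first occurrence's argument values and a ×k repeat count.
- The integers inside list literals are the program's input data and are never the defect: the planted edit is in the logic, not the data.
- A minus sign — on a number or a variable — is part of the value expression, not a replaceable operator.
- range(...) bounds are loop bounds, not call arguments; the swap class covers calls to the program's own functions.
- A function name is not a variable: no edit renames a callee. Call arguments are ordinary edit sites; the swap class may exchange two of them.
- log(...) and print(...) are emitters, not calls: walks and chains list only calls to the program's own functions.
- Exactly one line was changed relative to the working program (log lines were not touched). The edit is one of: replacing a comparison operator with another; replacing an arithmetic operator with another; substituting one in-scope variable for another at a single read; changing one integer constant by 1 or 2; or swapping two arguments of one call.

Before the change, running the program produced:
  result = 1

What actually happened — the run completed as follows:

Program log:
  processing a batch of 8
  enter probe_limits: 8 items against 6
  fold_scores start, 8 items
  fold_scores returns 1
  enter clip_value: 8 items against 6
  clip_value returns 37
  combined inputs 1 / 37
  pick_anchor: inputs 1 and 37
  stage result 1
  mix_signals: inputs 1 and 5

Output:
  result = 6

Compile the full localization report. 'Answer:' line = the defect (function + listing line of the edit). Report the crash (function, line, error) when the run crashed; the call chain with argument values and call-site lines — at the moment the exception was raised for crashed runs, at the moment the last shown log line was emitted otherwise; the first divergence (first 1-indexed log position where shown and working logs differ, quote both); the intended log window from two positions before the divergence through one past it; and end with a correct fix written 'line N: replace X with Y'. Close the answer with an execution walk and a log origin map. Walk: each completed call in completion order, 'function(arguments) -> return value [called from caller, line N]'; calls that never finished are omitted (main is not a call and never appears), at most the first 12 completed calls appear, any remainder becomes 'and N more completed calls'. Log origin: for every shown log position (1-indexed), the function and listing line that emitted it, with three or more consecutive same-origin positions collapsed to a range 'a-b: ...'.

Answer: the defect is in main at line 45.
The tell: The logs agree in full; only the final output differs.
Call chain: main -> mix_signals(1, 5) (called at line 44).
First divergence: none — the logs agree in full.
Execution walk:
  fold_scores([1, 6, 10, 7, 4, 5, 12, 8]) -> 1  [called from probe_limits, line 27]
  clip_value([1, 6, 10, 7, 4, 5, 12, 8], 6) -> 37  [called from probe_limits, line 28]
  pick_anchor(1, 37) -> 1  [called from probe_limits, line 30]
  probe_limits([1, 6, 10, 7, 4, 5, 12, 8], 6) -> 1  [called from main, line 42]
  mix_signals(1, 5) -> 1  [called from main, line 44]
Origin of each log line:
  1: logged in main at line 41
  2: logged in probe_limits at line 26
  3: logged in fold_scores at line 2
  4: logged in fold_scores at line 7
  5: logged in clip_value at line 11
  6: logged in clip_value at line 16
  7: logged in probe_limits at line 29
  8: logged in pick_anchor at line 20
  9: logged in main at line 43
  10: logged in mix_signals at line 33
A correct fix: line 45: replace `low` with `count`.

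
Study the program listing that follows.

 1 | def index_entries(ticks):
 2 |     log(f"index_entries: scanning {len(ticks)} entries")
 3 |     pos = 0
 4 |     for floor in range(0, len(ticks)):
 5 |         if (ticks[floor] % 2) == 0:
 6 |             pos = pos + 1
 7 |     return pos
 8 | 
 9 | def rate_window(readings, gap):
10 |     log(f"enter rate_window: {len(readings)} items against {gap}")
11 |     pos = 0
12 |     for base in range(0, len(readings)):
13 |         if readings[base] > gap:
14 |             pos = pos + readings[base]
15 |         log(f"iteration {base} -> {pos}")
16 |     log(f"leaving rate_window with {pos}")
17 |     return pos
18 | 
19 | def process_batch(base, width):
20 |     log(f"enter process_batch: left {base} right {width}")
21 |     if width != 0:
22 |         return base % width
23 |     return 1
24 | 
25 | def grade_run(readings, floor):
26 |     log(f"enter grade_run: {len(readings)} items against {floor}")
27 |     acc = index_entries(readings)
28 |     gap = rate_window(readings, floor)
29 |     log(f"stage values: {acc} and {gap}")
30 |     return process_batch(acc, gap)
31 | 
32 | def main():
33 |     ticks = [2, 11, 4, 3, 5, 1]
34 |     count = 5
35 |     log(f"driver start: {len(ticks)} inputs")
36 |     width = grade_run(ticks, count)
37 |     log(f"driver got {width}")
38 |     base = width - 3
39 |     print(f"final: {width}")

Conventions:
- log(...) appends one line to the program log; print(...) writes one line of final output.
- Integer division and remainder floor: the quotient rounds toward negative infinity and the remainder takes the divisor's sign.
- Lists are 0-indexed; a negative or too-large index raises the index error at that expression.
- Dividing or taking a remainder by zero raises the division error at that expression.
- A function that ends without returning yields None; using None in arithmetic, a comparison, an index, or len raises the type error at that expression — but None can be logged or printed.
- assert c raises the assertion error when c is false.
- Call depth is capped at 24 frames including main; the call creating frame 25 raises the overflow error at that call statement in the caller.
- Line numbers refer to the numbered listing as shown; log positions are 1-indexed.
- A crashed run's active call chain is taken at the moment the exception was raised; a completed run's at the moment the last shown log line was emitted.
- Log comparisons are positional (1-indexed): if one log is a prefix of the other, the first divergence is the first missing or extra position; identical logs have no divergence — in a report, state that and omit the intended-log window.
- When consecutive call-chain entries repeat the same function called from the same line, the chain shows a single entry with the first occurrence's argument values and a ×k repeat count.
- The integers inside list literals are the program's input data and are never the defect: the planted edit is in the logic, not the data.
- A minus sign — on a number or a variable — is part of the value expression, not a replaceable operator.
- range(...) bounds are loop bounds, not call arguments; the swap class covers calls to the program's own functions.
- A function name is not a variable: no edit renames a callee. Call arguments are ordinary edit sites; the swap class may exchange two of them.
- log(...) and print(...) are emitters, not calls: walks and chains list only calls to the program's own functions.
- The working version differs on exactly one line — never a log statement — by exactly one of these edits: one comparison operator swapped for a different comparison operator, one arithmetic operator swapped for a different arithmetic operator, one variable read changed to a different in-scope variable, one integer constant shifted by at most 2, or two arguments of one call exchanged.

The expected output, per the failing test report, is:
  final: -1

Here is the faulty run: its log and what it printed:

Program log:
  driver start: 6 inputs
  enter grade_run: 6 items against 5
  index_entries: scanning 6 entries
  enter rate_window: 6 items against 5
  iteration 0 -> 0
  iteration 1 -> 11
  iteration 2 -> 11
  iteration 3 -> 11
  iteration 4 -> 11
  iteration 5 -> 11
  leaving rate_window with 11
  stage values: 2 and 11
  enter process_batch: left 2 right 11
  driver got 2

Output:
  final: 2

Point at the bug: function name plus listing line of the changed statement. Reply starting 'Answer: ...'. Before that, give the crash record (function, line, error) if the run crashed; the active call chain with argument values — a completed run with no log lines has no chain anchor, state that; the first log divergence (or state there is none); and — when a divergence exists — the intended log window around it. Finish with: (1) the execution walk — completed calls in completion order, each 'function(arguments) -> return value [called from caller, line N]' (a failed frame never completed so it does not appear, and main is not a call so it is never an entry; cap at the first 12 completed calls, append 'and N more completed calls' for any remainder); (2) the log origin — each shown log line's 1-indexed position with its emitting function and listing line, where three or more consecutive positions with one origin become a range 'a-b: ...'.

Answer: the defect is in main at line 39.
Core observation: Every logged value matches the working version; the printed result is what differs.
Call chain: main.
First divergence: there is none — every log position agrees.
Execution walk:
  index_entries([2, 11, 4, 3, 5, 1]) -> 2  [called from grade_run, line 27]
  rate_window([2, 11, 4, 3, 5, 1], 5) -> 11  [called from grade_run, line 28]
  process_batch(2, 11) -> 2  [called from grade_run, line 30]
  grade_run([2, 11, 4, 3, 5, 1], 5) -> 2  [called from main, line 36]
Log line origins:
  1: from main, line 35
  2: from grade_run, line 26
  3: from index_entries, line 2
  4: from rate_window, line 10
  5-10: from rate_window, line 15
  11: from rate_window, line 16
  12: from grade_run, line 29
  13: from process_batch, line 20
  14: from main, line 37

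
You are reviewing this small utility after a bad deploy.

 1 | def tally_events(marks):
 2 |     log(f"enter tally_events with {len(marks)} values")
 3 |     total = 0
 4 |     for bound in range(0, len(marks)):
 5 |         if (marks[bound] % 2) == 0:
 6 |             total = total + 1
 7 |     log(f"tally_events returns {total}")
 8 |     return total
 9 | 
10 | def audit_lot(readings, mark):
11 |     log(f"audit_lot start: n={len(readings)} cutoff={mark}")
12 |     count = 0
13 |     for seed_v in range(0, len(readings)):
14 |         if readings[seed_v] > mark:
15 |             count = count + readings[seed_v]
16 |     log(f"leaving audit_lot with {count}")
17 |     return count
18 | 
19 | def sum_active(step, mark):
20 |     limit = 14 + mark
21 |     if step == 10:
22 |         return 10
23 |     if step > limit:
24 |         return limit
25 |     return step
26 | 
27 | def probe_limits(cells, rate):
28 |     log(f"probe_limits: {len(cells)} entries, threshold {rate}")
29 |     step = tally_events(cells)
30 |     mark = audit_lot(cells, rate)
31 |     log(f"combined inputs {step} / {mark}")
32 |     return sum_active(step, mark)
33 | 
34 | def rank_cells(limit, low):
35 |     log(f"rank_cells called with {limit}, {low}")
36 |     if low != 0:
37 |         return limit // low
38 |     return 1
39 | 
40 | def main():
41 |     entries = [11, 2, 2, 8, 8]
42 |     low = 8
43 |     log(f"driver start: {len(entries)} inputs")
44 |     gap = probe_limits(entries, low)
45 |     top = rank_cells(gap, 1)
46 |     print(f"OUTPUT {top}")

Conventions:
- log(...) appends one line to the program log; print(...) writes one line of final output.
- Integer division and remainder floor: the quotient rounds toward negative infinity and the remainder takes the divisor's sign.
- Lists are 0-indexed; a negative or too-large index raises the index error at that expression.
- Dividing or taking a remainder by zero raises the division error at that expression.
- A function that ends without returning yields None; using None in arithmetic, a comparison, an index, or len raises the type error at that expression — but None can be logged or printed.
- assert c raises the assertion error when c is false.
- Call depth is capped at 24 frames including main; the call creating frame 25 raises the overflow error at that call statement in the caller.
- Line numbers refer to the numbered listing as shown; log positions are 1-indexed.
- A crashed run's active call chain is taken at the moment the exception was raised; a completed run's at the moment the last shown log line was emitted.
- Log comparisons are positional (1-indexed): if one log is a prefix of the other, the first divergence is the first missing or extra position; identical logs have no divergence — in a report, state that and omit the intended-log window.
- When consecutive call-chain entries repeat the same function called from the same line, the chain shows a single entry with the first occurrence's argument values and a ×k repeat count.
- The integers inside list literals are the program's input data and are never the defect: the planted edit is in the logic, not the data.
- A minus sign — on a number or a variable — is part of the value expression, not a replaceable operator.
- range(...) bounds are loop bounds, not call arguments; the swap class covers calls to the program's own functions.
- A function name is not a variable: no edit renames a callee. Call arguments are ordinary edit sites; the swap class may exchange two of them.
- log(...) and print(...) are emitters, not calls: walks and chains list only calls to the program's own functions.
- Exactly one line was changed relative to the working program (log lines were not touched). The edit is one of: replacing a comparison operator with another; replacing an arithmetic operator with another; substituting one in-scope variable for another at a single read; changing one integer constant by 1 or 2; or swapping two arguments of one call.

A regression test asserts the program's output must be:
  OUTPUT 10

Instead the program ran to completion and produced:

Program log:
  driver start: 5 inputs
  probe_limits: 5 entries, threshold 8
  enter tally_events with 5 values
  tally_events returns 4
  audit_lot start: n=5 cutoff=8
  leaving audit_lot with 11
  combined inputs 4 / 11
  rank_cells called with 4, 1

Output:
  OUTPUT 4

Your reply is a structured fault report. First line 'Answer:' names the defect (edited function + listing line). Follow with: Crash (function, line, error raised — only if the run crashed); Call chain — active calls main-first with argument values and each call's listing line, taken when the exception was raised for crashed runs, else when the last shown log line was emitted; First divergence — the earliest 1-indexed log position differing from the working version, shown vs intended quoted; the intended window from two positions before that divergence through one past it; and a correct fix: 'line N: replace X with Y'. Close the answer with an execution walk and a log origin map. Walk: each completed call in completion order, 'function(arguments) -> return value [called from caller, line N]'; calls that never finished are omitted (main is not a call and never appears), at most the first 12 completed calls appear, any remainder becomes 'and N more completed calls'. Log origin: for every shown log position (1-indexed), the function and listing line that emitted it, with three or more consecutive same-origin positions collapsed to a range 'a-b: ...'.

Answer: the defect is in sum_active at line 21.
Key fact: At log position 8 the runs split — shown 'rank_cells called with 4, 1', but the working version logs 'rank_cells called with 10, 1'.
Call chain: main -> rank_cells(4, 1) (called at line 45).
First divergence: at position 8 the run shows 'rank_cells called with 4, 1' where the working version logs 'rank_cells called with 10, 1'.
Intended log window:
  6: leaving audit_lot with 11
  7: combined inputs 4 / 11
  8: rank_cells called with 10, 1
Execution walk:
  tally_events([11, 2, 2, 8, 8]) -> 4  [called from probe_limits, line 29]
  audit_lot([11, 2, 2, 8, 8], 8) -> 11  [called from probe_limits, line 30]
  sum_active(4, 11) -> 4  [called from probe_limits, line 32]
  probe_limits([11, 2, 2, 8, 8], 8) -> 4  [called from main, line 44]
  rank_cells(4, 1) -> 4  [called from main, line 45]
Log origin:
  1: from main, line 43
  2: from probe_limits, line 28
  3: from tally_events, line 2
  4: from tally_events, line 7
  5: from audit_lot, line 11
  6: from audit_lot, line 16
  7: from probe_limits, line 31
  8: from rank_cells, line 35
A correct fix: line 21: replace `==` with `<`.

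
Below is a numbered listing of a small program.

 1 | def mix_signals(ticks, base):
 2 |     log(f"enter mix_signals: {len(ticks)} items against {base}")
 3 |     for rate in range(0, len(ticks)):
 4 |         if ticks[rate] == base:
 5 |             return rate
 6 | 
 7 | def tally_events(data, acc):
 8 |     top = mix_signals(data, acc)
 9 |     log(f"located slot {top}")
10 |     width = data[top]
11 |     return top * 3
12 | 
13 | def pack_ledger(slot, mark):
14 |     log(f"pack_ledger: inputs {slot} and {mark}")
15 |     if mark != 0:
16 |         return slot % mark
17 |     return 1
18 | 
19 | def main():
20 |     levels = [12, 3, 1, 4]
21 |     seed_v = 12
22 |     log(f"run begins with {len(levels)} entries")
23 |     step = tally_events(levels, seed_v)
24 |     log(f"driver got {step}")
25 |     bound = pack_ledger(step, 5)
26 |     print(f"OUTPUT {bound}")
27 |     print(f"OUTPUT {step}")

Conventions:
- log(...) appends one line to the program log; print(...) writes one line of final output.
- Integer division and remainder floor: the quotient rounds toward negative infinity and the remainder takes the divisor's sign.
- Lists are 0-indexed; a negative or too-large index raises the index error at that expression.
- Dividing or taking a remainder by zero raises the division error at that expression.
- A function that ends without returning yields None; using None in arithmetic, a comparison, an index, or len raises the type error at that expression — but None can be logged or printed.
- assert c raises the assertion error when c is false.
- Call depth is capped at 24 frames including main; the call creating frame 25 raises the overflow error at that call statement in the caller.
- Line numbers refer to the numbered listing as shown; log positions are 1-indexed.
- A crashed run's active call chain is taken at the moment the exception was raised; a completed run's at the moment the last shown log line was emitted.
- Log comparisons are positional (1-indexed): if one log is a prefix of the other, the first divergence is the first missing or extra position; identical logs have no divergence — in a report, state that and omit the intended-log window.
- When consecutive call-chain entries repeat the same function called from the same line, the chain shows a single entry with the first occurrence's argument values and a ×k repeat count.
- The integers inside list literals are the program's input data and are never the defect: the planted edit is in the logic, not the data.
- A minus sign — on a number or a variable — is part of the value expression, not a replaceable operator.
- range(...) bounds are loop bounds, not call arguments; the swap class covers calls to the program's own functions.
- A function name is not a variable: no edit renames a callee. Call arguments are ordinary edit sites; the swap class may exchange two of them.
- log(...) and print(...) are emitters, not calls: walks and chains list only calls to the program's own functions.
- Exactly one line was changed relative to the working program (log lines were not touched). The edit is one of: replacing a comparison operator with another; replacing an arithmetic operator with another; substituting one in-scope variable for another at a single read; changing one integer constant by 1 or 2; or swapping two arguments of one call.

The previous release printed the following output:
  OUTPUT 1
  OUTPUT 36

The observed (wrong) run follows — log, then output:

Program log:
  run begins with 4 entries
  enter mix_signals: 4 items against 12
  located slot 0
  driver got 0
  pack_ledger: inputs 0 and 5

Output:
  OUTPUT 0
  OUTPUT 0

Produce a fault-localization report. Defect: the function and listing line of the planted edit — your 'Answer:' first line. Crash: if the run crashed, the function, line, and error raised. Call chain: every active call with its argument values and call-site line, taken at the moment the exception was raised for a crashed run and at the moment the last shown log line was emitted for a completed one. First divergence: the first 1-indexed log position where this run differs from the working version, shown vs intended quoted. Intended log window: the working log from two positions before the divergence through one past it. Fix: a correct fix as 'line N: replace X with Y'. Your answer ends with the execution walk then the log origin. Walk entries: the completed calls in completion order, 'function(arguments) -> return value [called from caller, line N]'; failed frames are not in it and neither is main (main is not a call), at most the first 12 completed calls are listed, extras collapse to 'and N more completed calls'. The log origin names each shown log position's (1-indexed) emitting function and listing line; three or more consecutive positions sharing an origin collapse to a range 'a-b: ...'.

Answer: the defect is in tally_events at line 11.
Core observation: The log first diverges at position 4: the faulty run prints 'driver got 0' where the working version prints 'driver got 36'.
Call chain: main -> pack_ledger(0, 5) (called at line 25).
First divergence: position 4; shown 'driver got 0' vs intended 'driver got 36'.
Intended log window:
  2: enter mix_signals: 4 items against 12
  3: located slot 0
  4: driver got 36
  5: pack_ledger: inputs 36 and 5
Execution walk:
  mix_signals([12, 3, 1, 4], 12) -> 0  [called from tally_events, line 8]
  tally_events([12, 3, 1, 4], 12) -> 0  [called from main, line 23]
  pack_ledger(0, 5) -> 0  [called from main, line 25]
Log origin:
  1 — main, line 22
  2 — mix_signals, line 2
  3 — tally_events, line 9
  4 — main, line 24
  5 — pack_ledger, line 14
A correct fix: line 11: replace `top` with `width`.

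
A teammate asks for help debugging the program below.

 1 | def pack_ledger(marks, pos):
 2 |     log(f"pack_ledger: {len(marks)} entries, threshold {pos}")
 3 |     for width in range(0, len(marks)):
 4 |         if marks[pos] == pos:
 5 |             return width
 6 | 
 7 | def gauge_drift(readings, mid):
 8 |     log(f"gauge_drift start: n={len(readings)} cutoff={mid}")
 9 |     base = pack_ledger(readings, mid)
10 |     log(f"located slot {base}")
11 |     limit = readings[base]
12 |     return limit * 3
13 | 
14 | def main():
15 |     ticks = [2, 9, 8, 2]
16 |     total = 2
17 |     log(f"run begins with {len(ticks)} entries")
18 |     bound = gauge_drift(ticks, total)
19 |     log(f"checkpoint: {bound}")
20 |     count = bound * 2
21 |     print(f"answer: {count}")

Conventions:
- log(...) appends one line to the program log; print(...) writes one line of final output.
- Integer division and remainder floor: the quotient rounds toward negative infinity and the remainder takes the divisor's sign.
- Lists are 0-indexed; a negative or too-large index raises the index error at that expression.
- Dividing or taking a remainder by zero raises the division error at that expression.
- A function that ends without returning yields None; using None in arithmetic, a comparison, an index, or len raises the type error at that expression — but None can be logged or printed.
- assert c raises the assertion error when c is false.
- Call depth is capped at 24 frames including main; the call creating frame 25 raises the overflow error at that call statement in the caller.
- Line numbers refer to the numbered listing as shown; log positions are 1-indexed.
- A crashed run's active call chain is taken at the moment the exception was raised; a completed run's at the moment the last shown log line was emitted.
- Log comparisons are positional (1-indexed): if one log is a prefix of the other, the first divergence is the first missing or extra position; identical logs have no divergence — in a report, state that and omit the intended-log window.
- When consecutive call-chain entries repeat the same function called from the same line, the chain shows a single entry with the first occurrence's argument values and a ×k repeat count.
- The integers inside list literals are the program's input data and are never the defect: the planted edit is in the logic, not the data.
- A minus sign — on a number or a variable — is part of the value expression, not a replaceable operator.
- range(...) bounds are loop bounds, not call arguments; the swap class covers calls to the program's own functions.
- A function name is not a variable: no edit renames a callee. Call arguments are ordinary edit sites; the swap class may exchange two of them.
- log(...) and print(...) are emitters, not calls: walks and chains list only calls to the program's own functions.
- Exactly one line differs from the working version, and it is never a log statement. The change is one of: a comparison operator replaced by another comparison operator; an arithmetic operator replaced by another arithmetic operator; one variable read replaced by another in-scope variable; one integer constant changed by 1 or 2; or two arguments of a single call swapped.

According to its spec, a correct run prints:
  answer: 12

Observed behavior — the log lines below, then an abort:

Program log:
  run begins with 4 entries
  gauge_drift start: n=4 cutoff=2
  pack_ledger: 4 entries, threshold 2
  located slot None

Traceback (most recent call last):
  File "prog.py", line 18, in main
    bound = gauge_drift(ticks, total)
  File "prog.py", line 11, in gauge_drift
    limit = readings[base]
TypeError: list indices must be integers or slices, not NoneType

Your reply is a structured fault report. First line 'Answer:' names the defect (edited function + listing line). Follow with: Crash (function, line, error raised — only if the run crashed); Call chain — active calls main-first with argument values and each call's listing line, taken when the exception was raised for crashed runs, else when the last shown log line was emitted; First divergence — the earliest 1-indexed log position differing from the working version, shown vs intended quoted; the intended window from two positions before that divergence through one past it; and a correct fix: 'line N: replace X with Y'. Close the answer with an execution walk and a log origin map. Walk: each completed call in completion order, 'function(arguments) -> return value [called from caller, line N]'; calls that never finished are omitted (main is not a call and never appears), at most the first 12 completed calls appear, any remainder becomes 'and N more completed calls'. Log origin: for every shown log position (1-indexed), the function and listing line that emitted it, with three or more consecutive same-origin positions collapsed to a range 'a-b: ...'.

Answer: the defect is in pack_ledger at line 4.
Key fact: The log first diverges at position 4: the faulty run prints 'located slot None' where the working version prints 'located slot 0'.
Crash: gauge_drift, line 11, TypeError.
Call chain: main -> gauge_drift([2, 9, 8, 2], 2) (called at line 18).
First divergence: position 4 — the shown line 'located slot None' should read 'located slot 0'.
Intended log window:
  2: gauge_drift start: n=4 cutoff=2
  3: pack_ledger: 4 entries, threshold 2
  4: located slot 0
  5: checkpoint: 6
Execution walk:
  pack_ledger([2, 9, 8, 2], 2) -> None  [called from gauge_drift, line 9]
Log origin:
  1: emitted by main (line 17)
  2: emitted by gauge_drift (line 8)
  3: emitted by pack_ledger (line 2)
  4: emitted by gauge_drift (line 10)
A correct fix: line 4: replace `marks[pos]` with `marks[width]`.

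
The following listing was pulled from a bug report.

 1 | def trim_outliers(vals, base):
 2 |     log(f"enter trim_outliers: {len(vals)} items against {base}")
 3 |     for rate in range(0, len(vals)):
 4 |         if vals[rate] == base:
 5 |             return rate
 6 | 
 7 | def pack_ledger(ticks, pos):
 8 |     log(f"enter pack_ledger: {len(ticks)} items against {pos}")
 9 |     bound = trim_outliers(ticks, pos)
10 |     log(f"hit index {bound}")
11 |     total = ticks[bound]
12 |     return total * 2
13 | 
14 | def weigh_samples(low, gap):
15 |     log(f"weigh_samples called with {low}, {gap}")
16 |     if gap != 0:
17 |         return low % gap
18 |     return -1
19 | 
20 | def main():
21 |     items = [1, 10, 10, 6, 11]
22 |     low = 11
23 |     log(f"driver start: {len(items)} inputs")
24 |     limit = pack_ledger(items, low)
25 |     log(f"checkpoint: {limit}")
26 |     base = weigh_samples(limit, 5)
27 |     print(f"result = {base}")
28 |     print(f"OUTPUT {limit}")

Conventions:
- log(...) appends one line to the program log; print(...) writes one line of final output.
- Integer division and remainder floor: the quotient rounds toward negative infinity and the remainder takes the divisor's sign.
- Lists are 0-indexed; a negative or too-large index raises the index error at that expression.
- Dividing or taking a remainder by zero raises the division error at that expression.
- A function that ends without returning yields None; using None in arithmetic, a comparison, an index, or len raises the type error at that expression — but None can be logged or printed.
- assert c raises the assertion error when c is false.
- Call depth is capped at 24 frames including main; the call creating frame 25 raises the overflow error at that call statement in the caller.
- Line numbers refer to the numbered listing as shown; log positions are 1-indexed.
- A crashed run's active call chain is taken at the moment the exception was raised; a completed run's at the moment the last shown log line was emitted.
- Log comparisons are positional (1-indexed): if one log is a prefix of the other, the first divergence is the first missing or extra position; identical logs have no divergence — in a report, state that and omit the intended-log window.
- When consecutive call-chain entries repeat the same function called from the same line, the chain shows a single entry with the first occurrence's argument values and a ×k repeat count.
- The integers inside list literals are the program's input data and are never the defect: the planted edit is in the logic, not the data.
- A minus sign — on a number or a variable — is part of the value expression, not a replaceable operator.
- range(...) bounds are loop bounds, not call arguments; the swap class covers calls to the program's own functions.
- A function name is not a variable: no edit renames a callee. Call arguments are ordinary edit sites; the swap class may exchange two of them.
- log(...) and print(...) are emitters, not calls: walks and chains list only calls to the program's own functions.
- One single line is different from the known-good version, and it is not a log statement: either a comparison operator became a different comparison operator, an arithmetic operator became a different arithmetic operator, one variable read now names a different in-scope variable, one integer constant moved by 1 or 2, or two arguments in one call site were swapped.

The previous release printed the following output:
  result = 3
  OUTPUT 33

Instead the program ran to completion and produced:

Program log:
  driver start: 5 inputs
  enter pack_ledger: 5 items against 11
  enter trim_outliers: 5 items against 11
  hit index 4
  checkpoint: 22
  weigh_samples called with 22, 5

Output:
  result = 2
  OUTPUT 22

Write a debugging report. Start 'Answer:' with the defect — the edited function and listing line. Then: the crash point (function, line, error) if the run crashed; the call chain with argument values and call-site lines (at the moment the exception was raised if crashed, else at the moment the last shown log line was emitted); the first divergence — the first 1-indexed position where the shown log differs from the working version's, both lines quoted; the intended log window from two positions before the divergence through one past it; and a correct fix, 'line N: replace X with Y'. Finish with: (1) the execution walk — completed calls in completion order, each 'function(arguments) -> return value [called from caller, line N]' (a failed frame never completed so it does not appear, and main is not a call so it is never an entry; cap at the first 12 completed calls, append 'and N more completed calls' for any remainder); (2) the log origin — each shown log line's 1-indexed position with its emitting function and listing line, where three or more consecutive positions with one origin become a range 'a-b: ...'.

Answer: the defect is in pack_ledger at line 12.
Core observation: Log line 5 is where behavior first shows: 'checkpoint: 22' appears instead of 'checkpoint: 33'.
Call chain: main -> weigh_samples(22, 5) (called at line 26).
First divergence: position 5; shown 'checkpoint: 22' vs intended 'checkpoint: 33'.
Intended log window:
  3: enter trim_outliers: 5 items against 11
  4: hit index 4
  5: checkpoint: 33
  6: weigh_samples called with 33, 5
Execution walk:
  trim_outliers([1, 10, 10, 6, 11], 11) -> 4  [called from pack_ledger, line 9]
  pack_ledger([1, 10, 10, 6, 11], 11) -> 22  [called from main, line 24]
  weigh_samples(22, 5) -> 2  [called from main, line 26]
Log origin:
  1 — main, line 23
  2 — pack_ledger, line 8
  3 — trim_outliers, line 2
  4 — pack_ledger, line 10
  5 — main, line 25
  6 — weigh_samples, line 15
A correct fix: line 12: replace `2` with `3`.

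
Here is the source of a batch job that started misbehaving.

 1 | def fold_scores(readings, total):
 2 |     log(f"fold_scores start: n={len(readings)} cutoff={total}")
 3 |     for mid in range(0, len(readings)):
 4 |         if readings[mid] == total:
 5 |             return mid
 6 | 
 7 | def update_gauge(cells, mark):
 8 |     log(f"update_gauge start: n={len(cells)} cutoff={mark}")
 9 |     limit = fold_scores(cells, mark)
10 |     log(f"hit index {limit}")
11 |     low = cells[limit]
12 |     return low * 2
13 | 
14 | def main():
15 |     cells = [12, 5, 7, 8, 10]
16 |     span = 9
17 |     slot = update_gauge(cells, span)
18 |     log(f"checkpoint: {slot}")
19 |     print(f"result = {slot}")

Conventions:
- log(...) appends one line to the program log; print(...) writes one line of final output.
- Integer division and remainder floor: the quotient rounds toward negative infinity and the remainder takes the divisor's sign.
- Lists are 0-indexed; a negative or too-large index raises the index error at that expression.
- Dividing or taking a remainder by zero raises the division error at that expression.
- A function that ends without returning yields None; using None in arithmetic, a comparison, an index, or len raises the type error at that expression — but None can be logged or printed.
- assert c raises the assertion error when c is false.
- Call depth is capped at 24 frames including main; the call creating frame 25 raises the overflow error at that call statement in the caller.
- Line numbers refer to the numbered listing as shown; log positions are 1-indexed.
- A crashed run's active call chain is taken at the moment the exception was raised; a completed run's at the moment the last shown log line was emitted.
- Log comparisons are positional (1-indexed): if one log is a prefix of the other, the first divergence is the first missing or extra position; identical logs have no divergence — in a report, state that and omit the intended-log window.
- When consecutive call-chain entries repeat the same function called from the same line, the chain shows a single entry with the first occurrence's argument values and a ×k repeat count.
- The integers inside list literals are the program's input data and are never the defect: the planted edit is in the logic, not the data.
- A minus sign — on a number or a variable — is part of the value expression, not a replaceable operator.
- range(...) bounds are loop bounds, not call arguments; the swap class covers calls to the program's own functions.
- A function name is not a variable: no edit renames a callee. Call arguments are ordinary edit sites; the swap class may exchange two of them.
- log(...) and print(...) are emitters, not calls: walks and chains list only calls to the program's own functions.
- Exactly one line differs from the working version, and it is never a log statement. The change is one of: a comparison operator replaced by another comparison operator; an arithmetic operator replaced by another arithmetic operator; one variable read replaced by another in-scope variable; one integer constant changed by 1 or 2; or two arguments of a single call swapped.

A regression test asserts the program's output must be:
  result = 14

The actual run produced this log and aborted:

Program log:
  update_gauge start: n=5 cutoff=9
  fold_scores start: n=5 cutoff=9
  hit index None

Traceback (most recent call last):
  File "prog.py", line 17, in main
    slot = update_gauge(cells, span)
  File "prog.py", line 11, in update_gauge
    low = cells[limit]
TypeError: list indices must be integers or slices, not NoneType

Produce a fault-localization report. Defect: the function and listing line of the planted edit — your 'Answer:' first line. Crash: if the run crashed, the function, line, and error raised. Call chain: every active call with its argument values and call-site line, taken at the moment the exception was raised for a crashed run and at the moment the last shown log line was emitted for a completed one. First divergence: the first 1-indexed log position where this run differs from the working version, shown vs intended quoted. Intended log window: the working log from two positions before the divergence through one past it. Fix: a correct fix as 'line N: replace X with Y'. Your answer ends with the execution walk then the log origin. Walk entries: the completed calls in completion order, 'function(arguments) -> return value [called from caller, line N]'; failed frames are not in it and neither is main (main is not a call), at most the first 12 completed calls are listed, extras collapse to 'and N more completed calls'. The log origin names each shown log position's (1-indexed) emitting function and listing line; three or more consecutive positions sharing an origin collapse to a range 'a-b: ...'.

Answer: the defect is in main at line 16.
Key fact: Position 1 is the first bad log line: 'update_gauge start: n=5 cutoff=9' should read 'update_gauge start: n=5 cutoff=7'.
Crash: update_gauge, line 11, TypeError.
Call chain: main -> update_gauge([12, 5, 7, 8, 10], 9) (called at line 17).
First divergence: at position 1 the run shows 'update_gauge start: n=5 cutoff=9' where the working version logs 'update_gauge start: n=5 cutoff=7'.
Intended log window:
  1: update_gauge start: n=5 cutoff=7
  2: fold_scores start: n=5 cutoff=7
Execution walk:
  fold_scores([12, 5, 7, 8, 10], 9) -> None  [called from update_gauge, line 9]
Log origin:
  1: from update_gauge, line 8
  2: from fold_scores, line 2
  3: from update_gauge, line 10
A correct fix: line 16: replace `9` with `7`.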